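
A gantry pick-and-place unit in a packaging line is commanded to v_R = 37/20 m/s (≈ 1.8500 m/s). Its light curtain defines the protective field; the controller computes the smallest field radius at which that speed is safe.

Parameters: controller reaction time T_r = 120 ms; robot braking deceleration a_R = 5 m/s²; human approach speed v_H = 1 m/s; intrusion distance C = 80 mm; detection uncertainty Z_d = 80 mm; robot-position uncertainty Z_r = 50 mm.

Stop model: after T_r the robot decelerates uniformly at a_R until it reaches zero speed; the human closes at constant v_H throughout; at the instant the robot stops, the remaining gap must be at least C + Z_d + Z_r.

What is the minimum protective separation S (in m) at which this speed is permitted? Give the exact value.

S_min = 5057/4000 m = 1.2643 m

braking lasts T_s = (37/20)/5 = 0.3700 s
reaction-phase robot travel = 1.8500·0.1200 = 0.2220 m
braking distance = 1.8500²/(2·5.0000) = 0.3422 m
human closes 1.0000·0.4900 = 0.4900 m
residual clearance needed = 0.0800+0.0800+0.0500 = 0.2100 m
S_min ≈ 0.2220+0.3422+0.4900+0.2100  ⇒  S_min = 5057/4000 m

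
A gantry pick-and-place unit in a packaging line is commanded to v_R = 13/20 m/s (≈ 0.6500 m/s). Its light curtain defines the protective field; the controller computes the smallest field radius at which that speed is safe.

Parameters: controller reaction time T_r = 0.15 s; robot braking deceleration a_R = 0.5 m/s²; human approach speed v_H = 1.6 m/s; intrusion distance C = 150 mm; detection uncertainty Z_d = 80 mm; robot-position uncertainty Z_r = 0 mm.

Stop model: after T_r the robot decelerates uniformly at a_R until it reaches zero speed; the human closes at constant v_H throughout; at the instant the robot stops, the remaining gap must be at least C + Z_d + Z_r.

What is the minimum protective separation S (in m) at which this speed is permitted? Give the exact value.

S_min = 307/100 m = 3.0700 m

T_s = v_R/a_R = (13/20)/(1/2) = 1.3000 s
reaction-phase robot travel = 0.6500·0.1500 = 0.0975 m
robot covers 0.6500·1.3000 − ½·0.5000·1.3000² = 0.4225 m while stopping
human over T_r+T_s: 1.6000·(0.1500+1.3000) = 2.3200 m
C+Z_d+Z_r = 0.1500+0.0800+0.0000 = 0.2300 m
S_min ≈ 0.0975+0.4225+2.3200+0.2300  ⇒  S_min = 307/100 m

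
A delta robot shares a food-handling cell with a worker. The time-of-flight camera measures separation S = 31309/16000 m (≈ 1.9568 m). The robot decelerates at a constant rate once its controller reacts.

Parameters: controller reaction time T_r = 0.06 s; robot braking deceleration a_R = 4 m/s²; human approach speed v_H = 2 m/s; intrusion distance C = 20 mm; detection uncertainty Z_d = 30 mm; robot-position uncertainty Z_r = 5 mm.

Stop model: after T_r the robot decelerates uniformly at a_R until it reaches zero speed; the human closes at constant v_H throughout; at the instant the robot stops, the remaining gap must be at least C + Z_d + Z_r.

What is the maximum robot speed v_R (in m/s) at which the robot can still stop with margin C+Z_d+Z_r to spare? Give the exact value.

v_R_max = 43/20 m/s = 2.1500 m/s

collect terms ⇒ (1/8)·v_R² + (14/25)·v_R + (-28509/16000) = 0
  disc = (14/25)² − 4·(1/8)·(-28509/16000) = 192721/160000 ; √disc = 439/400
  v_R = (−(14/25) + 439/400) / (2·(1/8)) = 43/20 m/s
check:
T_s = v_R/a_R = (43/20)/4 = 0.5375 s
reaction-phase robot travel = 2.1500·0.0600 = 0.1290 m
robot under decel: 2.1500²/(2·4.0000) = 0.5778 m
human closes 2.0000·0.5975 = 1.1950 m
residual clearance needed = 0.0200+0.0300+0.0050 = 0.0550 m
sum ≈ 0.1290+0.5778+1.1950+0.0550 ≈ 1.9568 m = S ✓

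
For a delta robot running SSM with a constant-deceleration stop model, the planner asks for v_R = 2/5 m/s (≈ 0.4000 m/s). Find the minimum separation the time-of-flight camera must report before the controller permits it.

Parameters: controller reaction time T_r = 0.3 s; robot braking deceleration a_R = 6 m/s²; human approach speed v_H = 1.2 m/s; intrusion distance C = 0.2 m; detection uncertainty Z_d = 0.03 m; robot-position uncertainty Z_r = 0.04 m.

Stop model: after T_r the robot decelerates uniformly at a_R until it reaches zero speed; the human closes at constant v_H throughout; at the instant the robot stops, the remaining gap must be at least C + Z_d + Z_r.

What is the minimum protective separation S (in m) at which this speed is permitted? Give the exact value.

S_min = 253/300 m = 0.8433 m

T_s = v_R/a_R = (2/5)/6 = 0.0667 s
reaction-phase robot travel = 0.4000·0.3000 = 0.1200 m
robot under decel: 0.4000²/(2·6.0000) = 0.0133 m
person approaches 1.2000·(0.3000+0.0667) = 0.4400 m
residual clearance needed = 0.2000+0.0300+0.0400 = 0.2700 m
S_min ≈ 0.1200+0.0133+0.4400+0.2700  ⇒  S_min = 253/300 m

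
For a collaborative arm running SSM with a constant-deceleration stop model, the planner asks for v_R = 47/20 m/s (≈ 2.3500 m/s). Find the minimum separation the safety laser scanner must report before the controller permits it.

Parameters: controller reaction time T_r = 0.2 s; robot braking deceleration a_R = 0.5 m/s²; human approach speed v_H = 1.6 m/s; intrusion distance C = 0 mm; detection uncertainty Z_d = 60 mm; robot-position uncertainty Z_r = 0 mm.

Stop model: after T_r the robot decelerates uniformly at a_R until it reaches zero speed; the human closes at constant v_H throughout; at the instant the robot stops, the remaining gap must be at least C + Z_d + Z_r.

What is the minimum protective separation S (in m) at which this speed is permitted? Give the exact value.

stop time T_s = (47/20)/(1/2) = 4.7000 s
robot covers v_R·T_r = 2.3500·0.2000 = 0.4700 m before braking
robot under decel: 2.3500²/(2·0.5000) = 5.5225 m
human over T_r+T_s: 1.6000·(0.2000+4.7000) = 7.8400 m
C+Z_d+Z_r = 0.0000+0.0600+0.0000 = 0.0600 m
S_min ≈ 0.4700+5.5225+7.8400+0.0600  ⇒  S_min = 5557/400 m

S_min = 5557/400 m = 13.8925 m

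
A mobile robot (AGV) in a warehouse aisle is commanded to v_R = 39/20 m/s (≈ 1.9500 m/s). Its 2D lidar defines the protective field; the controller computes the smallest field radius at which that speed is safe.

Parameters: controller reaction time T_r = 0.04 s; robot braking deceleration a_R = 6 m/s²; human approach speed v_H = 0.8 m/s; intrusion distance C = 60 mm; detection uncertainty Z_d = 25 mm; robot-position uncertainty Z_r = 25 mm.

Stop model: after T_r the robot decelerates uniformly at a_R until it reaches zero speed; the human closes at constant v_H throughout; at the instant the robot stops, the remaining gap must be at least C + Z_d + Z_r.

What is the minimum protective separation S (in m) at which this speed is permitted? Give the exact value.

S_min = 51/64 m = 0.7969 m

stop time T_s = (39/20)/6 = 0.3250 s
robot covers v_R·T_r = 1.9500·0.0400 = 0.0780 m before braking
robot covers 1.9500·0.3250 − ½·6.0000·0.3250² = 0.3169 m while stopping
person approaches 0.8000·(0.0400+0.3250) = 0.2920 m
margins: 0.0600+0.0250+0.0250 = 0.1100 m
S_min ≈ 0.0780+0.3169+0.2920+0.1100  ⇒  S_min = 51/64 m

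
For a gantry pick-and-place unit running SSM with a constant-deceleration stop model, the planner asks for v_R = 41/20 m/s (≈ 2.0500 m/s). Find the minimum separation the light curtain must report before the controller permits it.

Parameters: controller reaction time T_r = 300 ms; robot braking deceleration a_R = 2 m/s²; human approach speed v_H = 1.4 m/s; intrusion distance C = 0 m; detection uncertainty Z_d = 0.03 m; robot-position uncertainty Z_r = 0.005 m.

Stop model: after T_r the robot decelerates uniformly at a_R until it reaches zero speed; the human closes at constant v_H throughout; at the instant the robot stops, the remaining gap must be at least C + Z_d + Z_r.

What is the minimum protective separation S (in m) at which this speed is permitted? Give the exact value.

stop time T_s = (41/20)/2 = 1.0250 s
reaction-phase robot travel = 2.0500·0.3000 = 0.6150 m
robot under decel: 2.0500²/(2·2.0000) = 1.0506 m
human over T_r+T_s: 1.4000·(0.3000+1.0250) = 1.8550 m
margins: 0.0000+0.0300+0.0050 = 0.0350 m
S_min ≈ 0.6150+1.0506+1.8550+0.0350  ⇒  S_min = 5689/1600 m

S_min = 5689/1600 m = 3.5556 m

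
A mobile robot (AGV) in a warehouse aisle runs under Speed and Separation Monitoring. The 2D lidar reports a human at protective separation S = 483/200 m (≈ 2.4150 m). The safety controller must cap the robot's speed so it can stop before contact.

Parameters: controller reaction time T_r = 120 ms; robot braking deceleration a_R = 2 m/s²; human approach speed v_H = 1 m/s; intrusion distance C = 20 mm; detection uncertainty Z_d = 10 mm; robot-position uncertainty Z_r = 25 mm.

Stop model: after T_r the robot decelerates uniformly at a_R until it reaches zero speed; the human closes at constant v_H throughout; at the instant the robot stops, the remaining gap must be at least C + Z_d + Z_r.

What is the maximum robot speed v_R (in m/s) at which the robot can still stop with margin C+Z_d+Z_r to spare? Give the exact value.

v_R_max = 2 m/s = 2.0000 m/s

quadratic (1/4)·v² + (31/50)·v + (-56/25) = 0
  disc = (31/50)² − 4·(1/4)·(-56/25) = 6561/2500 ; √disc = 81/50
  v_R = (−(31/50) + 81/50) / (2·(1/4)) = 2 m/s
check:
stop time T_s = 2/2 = 1.0000 s
robot in T_r: 2.0000·0.1200 = 0.2400 m
robot covers 2.0000·1.0000 − ½·2.0000·1.0000² = 1.0000 m while stopping
person approaches 1.0000·(0.1200+1.0000) = 1.1200 m
margins: 0.0200+0.0100+0.0250 = 0.0550 m
sum ≈ 0.2400+1.0000+1.1200+0.0550 ≈ 2.4150 m = S ✓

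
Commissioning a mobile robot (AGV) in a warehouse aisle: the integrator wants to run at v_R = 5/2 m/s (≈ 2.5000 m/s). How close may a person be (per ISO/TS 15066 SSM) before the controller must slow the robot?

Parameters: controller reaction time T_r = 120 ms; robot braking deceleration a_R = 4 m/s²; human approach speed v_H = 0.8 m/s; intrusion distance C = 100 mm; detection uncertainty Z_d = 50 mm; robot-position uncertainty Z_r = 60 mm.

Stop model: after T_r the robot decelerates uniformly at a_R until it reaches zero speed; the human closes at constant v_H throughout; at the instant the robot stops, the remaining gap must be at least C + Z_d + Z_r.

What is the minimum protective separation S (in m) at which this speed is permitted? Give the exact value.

T_s = v_R/a_R = (5/2)/4 = 0.6250 s
robot in T_r: 2.5000·0.1200 = 0.3000 m
robot under decel: 2.5000²/(2·4.0000) = 0.7812 m
human over T_r+T_s: 0.8000·(0.1200+0.6250) = 0.5960 m
residual clearance needed = 0.1000+0.0500+0.0600 = 0.2100 m
S_min ≈ 0.3000+0.7812+0.5960+0.2100  ⇒  S_min = 7549/4000 m

S_min = 7549/4000 m = 1.8873 m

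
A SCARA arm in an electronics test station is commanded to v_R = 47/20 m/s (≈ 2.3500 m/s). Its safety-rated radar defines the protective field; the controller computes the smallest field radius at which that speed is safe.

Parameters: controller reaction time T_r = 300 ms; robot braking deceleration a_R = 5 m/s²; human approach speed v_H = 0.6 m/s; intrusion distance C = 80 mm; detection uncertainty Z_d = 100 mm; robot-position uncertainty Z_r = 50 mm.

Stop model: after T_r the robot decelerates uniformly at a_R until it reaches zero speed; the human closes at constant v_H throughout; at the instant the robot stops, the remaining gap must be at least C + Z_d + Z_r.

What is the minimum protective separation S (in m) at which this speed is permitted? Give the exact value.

stop time T_s = (47/20)/5 = 0.4700 s
robot in T_r: 2.3500·0.3000 = 0.7050 m
braking distance = 2.3500²/(2·5.0000) = 0.5523 m
human closes 0.6000·0.7700 = 0.4620 m
margins: 0.0800+0.1000+0.0500 = 0.2300 m
S_min ≈ 0.7050+0.5523+0.4620+0.2300  ⇒  S_min = 7797/4000 m

S_min = 7797/4000 m = 1.9492 m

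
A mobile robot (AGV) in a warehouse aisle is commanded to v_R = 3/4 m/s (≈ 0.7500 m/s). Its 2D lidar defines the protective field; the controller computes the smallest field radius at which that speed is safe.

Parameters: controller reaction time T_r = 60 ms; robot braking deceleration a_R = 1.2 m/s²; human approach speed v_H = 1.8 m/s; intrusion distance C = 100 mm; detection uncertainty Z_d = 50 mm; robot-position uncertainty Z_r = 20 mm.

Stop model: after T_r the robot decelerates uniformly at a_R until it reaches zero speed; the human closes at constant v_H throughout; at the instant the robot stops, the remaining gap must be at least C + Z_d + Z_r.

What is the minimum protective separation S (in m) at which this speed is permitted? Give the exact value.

T_s = v_R/a_R = (3/4)/(6/5) = 0.6250 s
robot covers v_R·T_r = 0.7500·0.0600 = 0.0450 m before braking
robot under decel: 0.7500²/(2·1.2000) = 0.2344 m
person approaches 1.8000·(0.0600+0.6250) = 1.2330 m
C+Z_d+Z_r = 0.1000+0.0500+0.0200 = 0.1700 m
S_min ≈ 0.0450+0.2344+1.2330+0.1700  ⇒  S_min = 13459/8000 m

S_min = 13459/8000 m = 1.6824 m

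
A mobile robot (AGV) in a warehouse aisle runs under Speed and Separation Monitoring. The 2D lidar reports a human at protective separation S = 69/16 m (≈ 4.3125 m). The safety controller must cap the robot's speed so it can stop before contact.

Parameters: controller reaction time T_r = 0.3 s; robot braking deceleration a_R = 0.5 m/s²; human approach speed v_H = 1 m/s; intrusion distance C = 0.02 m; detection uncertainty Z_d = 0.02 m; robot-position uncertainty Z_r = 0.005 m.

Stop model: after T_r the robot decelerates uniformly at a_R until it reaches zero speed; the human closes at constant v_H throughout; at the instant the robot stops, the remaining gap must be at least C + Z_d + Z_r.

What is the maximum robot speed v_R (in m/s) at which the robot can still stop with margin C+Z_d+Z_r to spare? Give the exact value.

quadratic (1)·v² + (23/10)·v + (-1587/400) = 0
  disc = (23/10)² − 4·(1)·(-1587/400) = 529/25 ; √disc = 23/5
  v_R = (−(23/10) + 23/5) / (2·(1)) = 23/20 m/s
check:
braking lasts T_s = (23/20)/(1/2) = 2.3000 s
robot covers v_R·T_r = 1.1500·0.3000 = 0.3450 m before braking
braking distance = 1.1500²/(2·0.5000) = 1.3225 m
human closes 1.0000·2.6000 = 2.6000 m
C+Z_d+Z_r = 0.0200+0.0200+0.0050 = 0.0450 m
sum ≈ 0.3450+1.3225+2.6000+0.0450 ≈ 4.3125 m = S ✓

v_R_max = 23/20 m/s = 1.1500 m/s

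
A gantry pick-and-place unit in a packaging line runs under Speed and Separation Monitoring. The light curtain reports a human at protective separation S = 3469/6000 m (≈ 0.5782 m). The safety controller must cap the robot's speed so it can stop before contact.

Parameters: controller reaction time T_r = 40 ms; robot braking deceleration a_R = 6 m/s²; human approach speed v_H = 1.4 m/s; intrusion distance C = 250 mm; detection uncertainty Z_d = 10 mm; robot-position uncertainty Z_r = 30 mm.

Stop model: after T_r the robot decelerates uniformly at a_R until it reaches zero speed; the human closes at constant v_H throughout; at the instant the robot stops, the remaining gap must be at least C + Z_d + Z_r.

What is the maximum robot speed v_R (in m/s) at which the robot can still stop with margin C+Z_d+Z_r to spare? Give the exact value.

at the boundary: (1/12)·v² + (41/150)·v + (-1393/6000) = 0
  disc = (41/150)² − 4·(1/12)·(-1393/6000) = 1521/10000 ; √disc = 39/100
  v_R = (−(41/150) + 39/100) / (2·(1/12)) = 7/10 m/s
check:
T_s = v_R/a_R = (7/10)/6 = 0.1167 s
reaction-phase robot travel = 0.7000·0.0400 = 0.0280 m
braking distance = 0.7000²/(2·6.0000) = 0.0408 m
person approaches 1.4000·(0.0400+0.1167) = 0.2193 m
C+Z_d+Z_r = 0.2500+0.0100+0.0300 = 0.2900 m
sum ≈ 0.0280+0.0408+0.2193+0.2900 ≈ 0.5782 m = S ✓

v_R_max = 7/10 m/s = 0.7000 m/s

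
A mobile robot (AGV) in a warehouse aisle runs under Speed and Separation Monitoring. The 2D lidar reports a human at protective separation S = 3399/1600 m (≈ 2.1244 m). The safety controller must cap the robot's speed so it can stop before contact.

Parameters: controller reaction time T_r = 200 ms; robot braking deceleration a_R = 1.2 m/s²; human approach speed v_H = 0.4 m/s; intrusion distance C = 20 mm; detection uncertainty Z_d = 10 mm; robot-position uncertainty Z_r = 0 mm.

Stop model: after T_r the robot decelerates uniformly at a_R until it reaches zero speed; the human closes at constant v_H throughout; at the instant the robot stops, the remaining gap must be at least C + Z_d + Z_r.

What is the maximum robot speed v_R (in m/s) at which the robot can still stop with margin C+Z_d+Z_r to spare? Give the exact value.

v_R_max = 33/20 m/s = 1.6500 m/s

collect terms ⇒ (5/12)·v_R² + (8/15)·v_R + (-3223/1600) = 0
  disc = (8/15)² − 4·(5/12)·(-3223/1600) = 52441/14400 ; √disc = 229/120
  v_R = (−(8/15) + 229/120) / (2·(5/12)) = 33/20 m/s
check:
stop time T_s = (33/20)/(6/5) = 1.3750 s
robot in T_r: 1.6500·0.2000 = 0.3300 m
robot under decel: 1.6500²/(2·1.2000) = 1.1344 m
human over T_r+T_s: 0.4000·(0.2000+1.3750) = 0.6300 m
C+Z_d+Z_r = 0.0200+0.0100+0.0000 = 0.0300 m
sum ≈ 0.3300+1.1344+0.6300+0.0300 ≈ 2.1244 m = S ✓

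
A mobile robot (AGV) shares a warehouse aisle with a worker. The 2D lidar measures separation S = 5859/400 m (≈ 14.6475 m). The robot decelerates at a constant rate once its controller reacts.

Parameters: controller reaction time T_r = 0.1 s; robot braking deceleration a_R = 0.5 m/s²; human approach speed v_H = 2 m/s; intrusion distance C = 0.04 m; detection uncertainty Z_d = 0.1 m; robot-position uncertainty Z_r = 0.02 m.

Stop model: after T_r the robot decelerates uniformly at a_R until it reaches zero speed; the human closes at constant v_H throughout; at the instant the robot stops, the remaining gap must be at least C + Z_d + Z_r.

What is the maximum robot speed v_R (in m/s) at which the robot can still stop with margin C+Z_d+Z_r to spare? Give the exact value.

collect terms ⇒ (1)·v_R² + (41/10)·v_R + (-1143/80) = 0
  disc = (41/10)² − 4·(1)·(-1143/80) = 1849/25 ; √disc = 43/5
  v_R = (−(41/10) + 43/5) / (2·(1)) = 9/4 m/s
check:
T_s = v_R/a_R = (9/4)/(1/2) = 4.5000 s
robot covers v_R·T_r = 2.2500·0.1000 = 0.2250 m before braking
robot covers 2.2500·4.5000 − ½·0.5000·4.5000² = 5.0625 m while stopping
human over T_r+T_s: 2.0000·(0.1000+4.5000) = 9.2000 m
margins: 0.0400+0.1000+0.0200 = 0.1600 m
sum ≈ 0.2250+5.0625+9.2000+0.1600 ≈ 14.6475 m = S ✓

v_R_max = 9/4 m/s = 2.2500 m/s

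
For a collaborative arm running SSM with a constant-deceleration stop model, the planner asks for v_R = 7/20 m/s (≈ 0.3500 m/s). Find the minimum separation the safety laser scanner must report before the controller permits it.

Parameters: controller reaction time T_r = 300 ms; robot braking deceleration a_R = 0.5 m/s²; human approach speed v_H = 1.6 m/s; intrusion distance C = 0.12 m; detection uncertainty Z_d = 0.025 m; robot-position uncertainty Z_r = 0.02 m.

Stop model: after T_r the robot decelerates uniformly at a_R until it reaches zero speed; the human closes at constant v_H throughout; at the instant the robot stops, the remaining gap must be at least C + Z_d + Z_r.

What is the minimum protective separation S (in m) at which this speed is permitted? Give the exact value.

T_s = v_R/a_R = (7/20)/(1/2) = 0.7000 s
robot covers v_R·T_r = 0.3500·0.3000 = 0.1050 m before braking
robot covers 0.3500·0.7000 − ½·0.5000·0.7000² = 0.1225 m while stopping
person approaches 1.6000·(0.3000+0.7000) = 1.6000 m
residual clearance needed = 0.1200+0.0250+0.0200 = 0.1650 m
S_min ≈ 0.1050+0.1225+1.6000+0.1650  ⇒  S_min = 797/400 m

S_min = 797/400 m = 1.9925 m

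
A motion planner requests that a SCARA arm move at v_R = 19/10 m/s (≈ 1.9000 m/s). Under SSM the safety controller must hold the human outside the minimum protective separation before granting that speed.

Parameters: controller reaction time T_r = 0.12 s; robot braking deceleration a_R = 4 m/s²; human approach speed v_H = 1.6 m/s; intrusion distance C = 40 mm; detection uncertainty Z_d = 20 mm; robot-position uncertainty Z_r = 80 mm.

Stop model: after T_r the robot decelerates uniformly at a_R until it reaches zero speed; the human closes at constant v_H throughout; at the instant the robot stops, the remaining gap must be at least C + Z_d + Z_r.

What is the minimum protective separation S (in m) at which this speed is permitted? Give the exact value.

S_min = 1417/800 m = 1.7712 m

T_s = v_R/a_R = (19/10)/4 = 0.4750 s
robot covers v_R·T_r = 1.9000·0.1200 = 0.2280 m before braking
robot under decel: 1.9000²/(2·4.0000) = 0.4512 m
human over T_r+T_s: 1.6000·(0.1200+0.4750) = 0.9520 m
C+Z_d+Z_r = 0.0400+0.0200+0.0800 = 0.1400 m
S_min ≈ 0.2280+0.4512+0.9520+0.1400  ⇒  S_min = 1417/800 m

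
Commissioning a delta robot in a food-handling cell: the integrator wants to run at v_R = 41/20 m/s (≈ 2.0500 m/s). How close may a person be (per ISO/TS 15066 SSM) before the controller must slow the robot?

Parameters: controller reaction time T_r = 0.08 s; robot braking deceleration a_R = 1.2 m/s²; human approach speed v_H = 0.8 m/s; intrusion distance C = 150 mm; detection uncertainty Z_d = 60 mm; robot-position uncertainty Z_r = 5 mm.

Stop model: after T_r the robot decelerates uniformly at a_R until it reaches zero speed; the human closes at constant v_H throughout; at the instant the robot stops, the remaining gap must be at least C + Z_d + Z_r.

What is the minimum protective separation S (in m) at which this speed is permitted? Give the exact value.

S_min = 85457/24000 m = 3.5607 m

T_s = v_R/a_R = (41/20)/(6/5) = 1.7083 s
robot in T_r: 2.0500·0.0800 = 0.1640 m
robot covers 2.0500·1.7083 − ½·1.2000·1.7083² = 1.7510 m while stopping
human closes 0.8000·1.7883 = 1.4307 m
residual clearance needed = 0.1500+0.0600+0.0050 = 0.2150 m
S_min ≈ 0.1640+1.7510+1.4307+0.2150  ⇒  S_min = 85457/24000 m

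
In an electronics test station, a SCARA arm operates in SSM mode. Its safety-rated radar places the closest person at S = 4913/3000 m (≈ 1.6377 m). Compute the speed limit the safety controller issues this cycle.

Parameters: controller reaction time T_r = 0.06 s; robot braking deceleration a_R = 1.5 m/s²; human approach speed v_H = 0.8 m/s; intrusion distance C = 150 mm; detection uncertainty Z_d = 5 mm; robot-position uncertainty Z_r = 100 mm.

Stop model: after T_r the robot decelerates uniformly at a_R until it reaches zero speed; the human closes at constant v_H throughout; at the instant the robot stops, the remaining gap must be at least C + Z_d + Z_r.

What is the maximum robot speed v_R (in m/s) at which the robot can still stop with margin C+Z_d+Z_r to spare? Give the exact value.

v_R_max = 13/10 m/s = 1.3000 m/s

quadratic (1/3)·v² + (89/150)·v + (-1001/750) = 0
  disc = (89/150)² − 4·(1/3)·(-1001/750) = 5329/2500 ; √disc = 73/50
  v_R = (−(89/150) + 73/50) / (2·(1/3)) = 13/10 m/s
check:
T_s = v_R/a_R = (13/10)/(3/2) = 0.8667 s
reaction-phase robot travel = 1.3000·0.0600 = 0.0780 m
robot covers 1.3000·0.8667 − ½·1.5000·0.8667² = 0.5633 m while stopping
human closes 0.8000·0.9267 = 0.7413 m
margins: 0.1500+0.0050+0.1000 = 0.2550 m
sum ≈ 0.0780+0.5633+0.7413+0.2550 ≈ 1.6377 m = S ✓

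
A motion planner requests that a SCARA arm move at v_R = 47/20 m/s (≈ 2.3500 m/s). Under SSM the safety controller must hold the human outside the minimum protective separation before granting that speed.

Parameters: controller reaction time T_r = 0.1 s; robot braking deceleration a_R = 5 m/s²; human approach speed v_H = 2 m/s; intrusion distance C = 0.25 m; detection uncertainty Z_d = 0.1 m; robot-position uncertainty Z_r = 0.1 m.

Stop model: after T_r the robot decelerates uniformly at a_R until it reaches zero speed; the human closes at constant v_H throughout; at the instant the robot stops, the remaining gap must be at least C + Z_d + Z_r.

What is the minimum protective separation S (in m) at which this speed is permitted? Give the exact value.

stop time T_s = (47/20)/5 = 0.4700 s
robot covers v_R·T_r = 2.3500·0.1000 = 0.2350 m before braking
robot under decel: 2.3500²/(2·5.0000) = 0.5523 m
person approaches 2.0000·(0.1000+0.4700) = 1.1400 m
C+Z_d+Z_r = 0.2500+0.1000+0.1000 = 0.4500 m
S_min ≈ 0.2350+0.5523+1.1400+0.4500  ⇒  S_min = 9509/4000 m

S_min = 9509/4000 m = 2.3773 m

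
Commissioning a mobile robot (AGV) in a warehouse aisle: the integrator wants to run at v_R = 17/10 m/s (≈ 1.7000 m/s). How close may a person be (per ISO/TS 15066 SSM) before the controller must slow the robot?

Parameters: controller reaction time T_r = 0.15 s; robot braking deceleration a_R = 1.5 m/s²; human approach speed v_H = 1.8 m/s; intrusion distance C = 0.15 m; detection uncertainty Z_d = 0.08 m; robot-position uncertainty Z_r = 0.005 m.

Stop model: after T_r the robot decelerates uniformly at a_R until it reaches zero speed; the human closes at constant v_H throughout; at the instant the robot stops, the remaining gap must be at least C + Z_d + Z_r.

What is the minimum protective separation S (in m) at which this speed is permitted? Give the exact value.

S_min = 1129/300 m = 3.7633 m

stop time T_s = (17/10)/(3/2) = 1.1333 s
robot in T_r: 1.7000·0.1500 = 0.2550 m
braking distance = 1.7000²/(2·1.5000) = 0.9633 m
human closes 1.8000·1.2833 = 2.3100 m
residual clearance needed = 0.1500+0.0800+0.0050 = 0.2350 m
S_min ≈ 0.2550+0.9633+2.3100+0.2350  ⇒  S_min = 1129/300 m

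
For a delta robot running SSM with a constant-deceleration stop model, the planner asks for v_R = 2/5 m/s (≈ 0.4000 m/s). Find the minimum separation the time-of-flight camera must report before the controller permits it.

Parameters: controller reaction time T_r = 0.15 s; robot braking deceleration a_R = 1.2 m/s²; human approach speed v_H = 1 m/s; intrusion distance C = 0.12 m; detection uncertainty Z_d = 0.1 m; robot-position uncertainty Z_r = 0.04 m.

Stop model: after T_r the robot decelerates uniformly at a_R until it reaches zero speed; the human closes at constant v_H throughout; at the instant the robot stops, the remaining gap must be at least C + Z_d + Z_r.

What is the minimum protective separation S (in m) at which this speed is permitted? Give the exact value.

T_s = v_R/a_R = (2/5)/(6/5) = 0.3333 s
robot in T_r: 0.4000·0.1500 = 0.0600 m
robot under decel: 0.4000²/(2·1.2000) = 0.0667 m
human closes 1.0000·0.4833 = 0.4833 m
C+Z_d+Z_r = 0.1200+0.1000+0.0400 = 0.2600 m
S_min ≈ 0.0600+0.0667+0.4833+0.2600  ⇒  S_min = 87/100 m

S_min = 87/100 m = 0.8700 m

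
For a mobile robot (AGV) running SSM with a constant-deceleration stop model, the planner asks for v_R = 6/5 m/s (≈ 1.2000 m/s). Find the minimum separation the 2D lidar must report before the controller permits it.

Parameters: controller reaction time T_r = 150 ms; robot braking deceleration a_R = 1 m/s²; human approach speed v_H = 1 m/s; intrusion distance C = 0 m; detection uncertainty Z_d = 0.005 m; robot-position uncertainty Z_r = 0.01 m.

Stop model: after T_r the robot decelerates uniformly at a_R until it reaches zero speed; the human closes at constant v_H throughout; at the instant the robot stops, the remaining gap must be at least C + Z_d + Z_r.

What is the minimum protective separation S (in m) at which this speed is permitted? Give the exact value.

stop time T_s = (6/5)/1 = 1.2000 s
robot covers v_R·T_r = 1.2000·0.1500 = 0.1800 m before braking
braking distance = 1.2000²/(2·1.0000) = 0.7200 m
person approaches 1.0000·(0.1500+1.2000) = 1.3500 m
margins: 0.0000+0.0050+0.0100 = 0.0150 m
S_min ≈ 0.1800+0.7200+1.3500+0.0150  ⇒  S_min = 453/200 m

S_min = 453/200 m = 2.2650 m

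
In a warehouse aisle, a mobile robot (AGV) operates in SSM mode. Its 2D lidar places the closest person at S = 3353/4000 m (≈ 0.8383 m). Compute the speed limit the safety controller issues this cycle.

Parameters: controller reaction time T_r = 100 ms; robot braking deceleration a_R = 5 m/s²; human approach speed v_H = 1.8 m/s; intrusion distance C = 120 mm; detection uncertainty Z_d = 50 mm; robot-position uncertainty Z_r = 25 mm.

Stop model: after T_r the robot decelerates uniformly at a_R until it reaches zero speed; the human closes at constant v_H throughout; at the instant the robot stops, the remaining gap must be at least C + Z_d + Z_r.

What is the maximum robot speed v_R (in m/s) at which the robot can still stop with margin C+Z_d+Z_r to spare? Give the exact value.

quadratic (1/10)·v² + (23/50)·v + (-1853/4000) = 0
  disc = (23/50)² − 4·(1/10)·(-1853/4000) = 3969/10000 ; √disc = 63/100
  v_R = (−(23/50) + 63/100) / (2·(1/10)) = 17/20 m/s
check:
T_s = v_R/a_R = (17/20)/5 = 0.1700 s
robot covers v_R·T_r = 0.8500·0.1000 = 0.0850 m before braking
braking distance = 0.8500²/(2·5.0000) = 0.0722 m
person approaches 1.8000·(0.1000+0.1700) = 0.4860 m
C+Z_d+Z_r = 0.1200+0.0500+0.0250 = 0.1950 m
sum ≈ 0.0850+0.0722+0.4860+0.1950 ≈ 0.8383 m = S ✓

v_R_max = 17/20 m/s = 0.8500 m/s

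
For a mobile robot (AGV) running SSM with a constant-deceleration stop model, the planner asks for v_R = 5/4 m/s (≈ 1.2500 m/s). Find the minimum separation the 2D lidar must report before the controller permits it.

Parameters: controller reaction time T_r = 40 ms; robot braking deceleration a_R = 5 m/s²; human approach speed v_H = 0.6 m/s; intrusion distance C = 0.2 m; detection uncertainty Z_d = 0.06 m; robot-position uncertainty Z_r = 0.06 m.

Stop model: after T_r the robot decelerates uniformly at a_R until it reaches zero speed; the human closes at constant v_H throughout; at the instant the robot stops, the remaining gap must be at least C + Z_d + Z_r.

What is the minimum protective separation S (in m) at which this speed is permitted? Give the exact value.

braking lasts T_s = (5/4)/5 = 0.2500 s
reaction-phase robot travel = 1.2500·0.0400 = 0.0500 m
braking distance = 1.2500²/(2·5.0000) = 0.1562 m
human closes 0.6000·0.2900 = 0.1740 m
margins: 0.2000+0.0600+0.0600 = 0.3200 m
S_min ≈ 0.0500+0.1562+0.1740+0.3200  ⇒  S_min = 2801/4000 m

S_min = 2801/4000 m = 0.7003 m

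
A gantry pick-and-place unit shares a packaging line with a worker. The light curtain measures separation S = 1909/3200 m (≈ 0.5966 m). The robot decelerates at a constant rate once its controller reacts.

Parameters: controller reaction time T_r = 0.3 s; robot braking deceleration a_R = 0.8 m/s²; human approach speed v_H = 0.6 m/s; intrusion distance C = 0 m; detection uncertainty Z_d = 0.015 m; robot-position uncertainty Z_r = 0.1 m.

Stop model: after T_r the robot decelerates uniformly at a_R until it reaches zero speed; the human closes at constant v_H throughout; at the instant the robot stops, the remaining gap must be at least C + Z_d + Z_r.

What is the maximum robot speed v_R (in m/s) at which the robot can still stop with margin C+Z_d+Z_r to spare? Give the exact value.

at the boundary: (5/8)·v² + (21/20)·v + (-193/640) = 0
  disc = (21/20)² − 4·(5/8)·(-193/640) = 11881/6400 ; √disc = 109/80
  v_R = (−(21/20) + 109/80) / (2·(5/8)) = 1/4 m/s
check:
T_s = v_R/a_R = (1/4)/(4/5) = 0.3125 s
reaction-phase robot travel = 0.2500·0.3000 = 0.0750 m
robot covers 0.2500·0.3125 − ½·0.8000·0.3125² = 0.0391 m while stopping
human over T_r+T_s: 0.6000·(0.3000+0.3125) = 0.3675 m
residual clearance needed = 0.0000+0.0150+0.1000 = 0.1150 m
sum ≈ 0.0750+0.0391+0.3675+0.1150 ≈ 0.5966 m = S ✓

v_R_max = 1/4 m/s = 0.2500 m/s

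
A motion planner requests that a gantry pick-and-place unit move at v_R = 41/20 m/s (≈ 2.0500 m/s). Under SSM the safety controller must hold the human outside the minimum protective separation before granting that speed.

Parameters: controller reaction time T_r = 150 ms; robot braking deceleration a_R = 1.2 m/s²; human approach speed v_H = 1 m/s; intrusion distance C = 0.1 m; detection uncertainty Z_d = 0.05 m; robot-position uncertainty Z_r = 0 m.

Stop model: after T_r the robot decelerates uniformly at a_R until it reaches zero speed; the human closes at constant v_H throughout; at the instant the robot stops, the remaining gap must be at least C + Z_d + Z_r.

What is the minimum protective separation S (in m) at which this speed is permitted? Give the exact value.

S_min = 6507/1600 m = 4.0669 m

stop time T_s = (41/20)/(6/5) = 1.7083 s
reaction-phase robot travel = 2.0500·0.1500 = 0.3075 m
robot covers 2.0500·1.7083 − ½·1.2000·1.7083² = 1.7510 m while stopping
human closes 1.0000·1.8583 = 1.8583 m
C+Z_d+Z_r = 0.1000+0.0500+0.0000 = 0.1500 m
S_min ≈ 0.3075+1.7510+1.8583+0.1500  ⇒  S_min = 6507/1600 m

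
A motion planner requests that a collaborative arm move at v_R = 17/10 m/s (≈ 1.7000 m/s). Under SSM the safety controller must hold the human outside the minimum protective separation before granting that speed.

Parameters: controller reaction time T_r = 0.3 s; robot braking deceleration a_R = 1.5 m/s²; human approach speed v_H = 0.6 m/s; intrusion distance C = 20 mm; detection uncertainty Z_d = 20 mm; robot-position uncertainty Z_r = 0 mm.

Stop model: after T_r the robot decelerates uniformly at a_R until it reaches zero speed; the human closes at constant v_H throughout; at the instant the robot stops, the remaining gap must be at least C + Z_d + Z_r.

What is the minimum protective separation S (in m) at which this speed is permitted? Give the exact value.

S_min = 178/75 m = 2.3733 m

stop time T_s = (17/10)/(3/2) = 1.1333 s
reaction-phase robot travel = 1.7000·0.3000 = 0.5100 m
braking distance = 1.7000²/(2·1.5000) = 0.9633 m
human over T_r+T_s: 0.6000·(0.3000+1.1333) = 0.8600 m
residual clearance needed = 0.0200+0.0200+0.0000 = 0.0400 m
S_min ≈ 0.5100+0.9633+0.8600+0.0400  ⇒  S_min = 178/75 m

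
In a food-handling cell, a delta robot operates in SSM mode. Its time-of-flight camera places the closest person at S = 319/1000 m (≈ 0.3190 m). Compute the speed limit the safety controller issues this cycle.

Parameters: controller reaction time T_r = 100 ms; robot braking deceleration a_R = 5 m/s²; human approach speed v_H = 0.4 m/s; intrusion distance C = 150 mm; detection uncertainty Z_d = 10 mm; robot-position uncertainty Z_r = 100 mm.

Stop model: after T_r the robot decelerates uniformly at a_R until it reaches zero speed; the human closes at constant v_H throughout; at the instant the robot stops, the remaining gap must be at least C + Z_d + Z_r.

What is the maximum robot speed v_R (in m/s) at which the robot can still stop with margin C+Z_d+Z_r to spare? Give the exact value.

at the boundary: (1/10)·v² + (9/50)·v + (-19/1000) = 0
  disc = (9/50)² − 4·(1/10)·(-19/1000) = 1/25 ; √disc = 1/5
  v_R = (−(9/50) + 1/5) / (2·(1/10)) = 1/10 m/s
check:
stop time T_s = (1/10)/5 = 0.0200 s
robot in T_r: 0.1000·0.1000 = 0.0100 m
robot covers 0.1000·0.0200 − ½·5.0000·0.0200² = 0.0010 m while stopping
person approaches 0.4000·(0.1000+0.0200) = 0.0480 m
margins: 0.1500+0.0100+0.1000 = 0.2600 m
sum ≈ 0.0100+0.0010+0.0480+0.2600 ≈ 0.3190 m = S ✓

v_R_max = 1/10 m/s = 0.1000 m/s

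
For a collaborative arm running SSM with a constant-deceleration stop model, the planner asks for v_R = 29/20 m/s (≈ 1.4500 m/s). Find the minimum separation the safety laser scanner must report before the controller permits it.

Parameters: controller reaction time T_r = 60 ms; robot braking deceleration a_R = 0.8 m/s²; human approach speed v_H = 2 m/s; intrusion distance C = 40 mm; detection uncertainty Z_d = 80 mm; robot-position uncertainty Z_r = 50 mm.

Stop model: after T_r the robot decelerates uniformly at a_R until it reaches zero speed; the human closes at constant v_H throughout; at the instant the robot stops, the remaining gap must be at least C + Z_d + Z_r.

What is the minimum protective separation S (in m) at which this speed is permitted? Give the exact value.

S_min = 85057/16000 m = 5.3161 m

braking lasts T_s = (29/20)/(4/5) = 1.8125 s
robot in T_r: 1.4500·0.0600 = 0.0870 m
robot covers 1.4500·1.8125 − ½·0.8000·1.8125² = 1.3141 m while stopping
person approaches 2.0000·(0.0600+1.8125) = 3.7450 m
margins: 0.0400+0.0800+0.0500 = 0.1700 m
S_min ≈ 0.0870+1.3141+3.7450+0.1700  ⇒  S_min = 85057/16000 m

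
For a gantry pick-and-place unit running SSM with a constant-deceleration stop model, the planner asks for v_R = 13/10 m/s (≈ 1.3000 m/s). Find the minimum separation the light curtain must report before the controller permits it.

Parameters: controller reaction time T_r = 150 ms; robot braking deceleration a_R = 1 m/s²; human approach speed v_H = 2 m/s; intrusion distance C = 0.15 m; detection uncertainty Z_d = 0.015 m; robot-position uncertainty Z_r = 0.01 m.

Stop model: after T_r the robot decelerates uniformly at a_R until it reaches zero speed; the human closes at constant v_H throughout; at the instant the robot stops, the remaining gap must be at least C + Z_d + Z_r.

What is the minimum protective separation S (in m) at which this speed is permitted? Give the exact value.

S_min = 823/200 m = 4.1150 m

stop time T_s = (13/10)/1 = 1.3000 s
robot covers v_R·T_r = 1.3000·0.1500 = 0.1950 m before braking
robot covers 1.3000·1.3000 − ½·1.0000·1.3000² = 0.8450 m while stopping
human closes 2.0000·1.4500 = 2.9000 m
C+Z_d+Z_r = 0.1500+0.0150+0.0100 = 0.1750 m
S_min ≈ 0.1950+0.8450+2.9000+0.1750  ⇒  S_min = 823/200 m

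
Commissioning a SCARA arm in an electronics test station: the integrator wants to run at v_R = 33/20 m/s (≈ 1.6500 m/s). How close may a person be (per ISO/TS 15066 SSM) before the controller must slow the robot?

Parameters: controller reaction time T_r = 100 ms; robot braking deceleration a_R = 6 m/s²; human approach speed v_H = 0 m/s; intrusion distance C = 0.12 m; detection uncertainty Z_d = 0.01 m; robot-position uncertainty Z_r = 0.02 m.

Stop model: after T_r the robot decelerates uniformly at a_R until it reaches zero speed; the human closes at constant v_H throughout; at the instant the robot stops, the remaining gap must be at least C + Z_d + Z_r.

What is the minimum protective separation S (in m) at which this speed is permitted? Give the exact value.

S_min = 867/1600 m = 0.5419 m

T_s = v_R/a_R = (33/20)/6 = 0.2750 s
reaction-phase robot travel = 1.6500·0.1000 = 0.1650 m
robot covers 1.6500·0.2750 − ½·6.0000·0.2750² = 0.2269 m while stopping
person approaches 0.0000·(0.1000+0.2750) = 0.0000 m
margins: 0.1200+0.0100+0.0200 = 0.1500 m
S_min ≈ 0.1650+0.2269+0.0000+0.1500  ⇒  S_min = 867/1600 m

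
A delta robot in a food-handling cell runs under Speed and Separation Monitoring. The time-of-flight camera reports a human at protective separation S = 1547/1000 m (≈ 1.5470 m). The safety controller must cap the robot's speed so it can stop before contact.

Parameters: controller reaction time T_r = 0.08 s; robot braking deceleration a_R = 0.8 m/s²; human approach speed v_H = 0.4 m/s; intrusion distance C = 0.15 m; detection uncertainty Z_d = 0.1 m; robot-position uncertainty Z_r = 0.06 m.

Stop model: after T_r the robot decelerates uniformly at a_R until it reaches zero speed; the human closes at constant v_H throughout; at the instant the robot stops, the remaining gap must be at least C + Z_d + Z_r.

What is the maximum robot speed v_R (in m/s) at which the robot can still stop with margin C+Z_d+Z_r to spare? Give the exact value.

quadratic (5/8)·v² + (29/50)·v + (-241/200) = 0
  disc = (29/50)² − 4·(5/8)·(-241/200) = 33489/10000 ; √disc = 183/100
  v_R = (−(29/50) + 183/100) / (2·(5/8)) = 1 m/s
check:
braking lasts T_s = 1/(4/5) = 1.2500 s
reaction-phase robot travel = 1.0000·0.0800 = 0.0800 m
braking distance = 1.0000²/(2·0.8000) = 0.6250 m
human over T_r+T_s: 0.4000·(0.0800+1.2500) = 0.5320 m
C+Z_d+Z_r = 0.1500+0.1000+0.0600 = 0.3100 m
sum ≈ 0.0800+0.6250+0.5320+0.3100 ≈ 1.5470 m = S ✓

v_R_max = 1 m/s = 1.0000 m/s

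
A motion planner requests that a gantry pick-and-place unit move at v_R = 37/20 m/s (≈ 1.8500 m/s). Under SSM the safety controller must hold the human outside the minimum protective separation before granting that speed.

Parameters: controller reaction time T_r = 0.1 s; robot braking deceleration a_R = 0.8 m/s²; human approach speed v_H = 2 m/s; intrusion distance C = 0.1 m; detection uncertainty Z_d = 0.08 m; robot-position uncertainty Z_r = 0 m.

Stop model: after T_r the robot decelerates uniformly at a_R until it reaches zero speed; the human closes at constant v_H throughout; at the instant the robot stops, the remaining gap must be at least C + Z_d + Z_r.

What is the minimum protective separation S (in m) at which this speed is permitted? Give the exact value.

stop time T_s = (37/20)/(4/5) = 2.3125 s
robot covers v_R·T_r = 1.8500·0.1000 = 0.1850 m before braking
braking distance = 1.8500²/(2·0.8000) = 2.1391 m
human over T_r+T_s: 2.0000·(0.1000+2.3125) = 4.8250 m
C+Z_d+Z_r = 0.1000+0.0800+0.0000 = 0.1800 m
S_min ≈ 0.1850+2.1391+4.8250+0.1800  ⇒  S_min = 23453/3200 m

S_min = 23453/3200 m = 7.3291 m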